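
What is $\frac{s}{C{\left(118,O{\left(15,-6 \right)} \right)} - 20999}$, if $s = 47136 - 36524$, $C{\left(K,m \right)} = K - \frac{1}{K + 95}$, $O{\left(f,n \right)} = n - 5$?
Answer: $- \frac{1130178}{2223827} \approx -0.50821$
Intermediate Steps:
$O{\left(f,n \right)} = -5 + n$ ($O{\left(f,n \right)} = n - 5 = -5 + n$)
$C{\left(K,m \right)} = K - \frac{1}{95 + K}$
$s = 10612$ ($s = 47136 - 36524 = 10612$)
$\frac{s}{C{\left(118,O{\left(15,-6 \right)} \right)} - 20999} = \frac{10612}{\frac{-1 + 118^{2} + 95 \cdot 118}{95 + 118} - 20999} = \frac{10612}{\frac{-1 + 13924 + 11210}{213} - 20999} = \frac{10612}{\frac{1}{213} \cdot 25133 - 20999} = \frac{10612}{\frac{25133}{213} - 20999} = \frac{10612}{- \frac{4447654}{213}} = 10612 \left(- \frac{213}{4447654}\right) = - \frac{1130178}{2223827}$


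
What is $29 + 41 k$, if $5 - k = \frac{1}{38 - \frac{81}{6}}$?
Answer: $\frac{11384}{49} \approx 232.33$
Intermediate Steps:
$k = \frac{243}{49}$ ($k = 5 - \frac{1}{38 - \frac{81}{6}} = 5 - \frac{1}{38 - \frac{27}{2}} = 5 - \frac{1}{\frac{49}{2}} = 5 - \frac{2}{49} = \frac{243}{49} \approx 4.9592$)
$29 + 41 k = 29 + 41 \cdot \frac{243}{49} = 29 + \frac{9963}{49} = \frac{11384}{49}$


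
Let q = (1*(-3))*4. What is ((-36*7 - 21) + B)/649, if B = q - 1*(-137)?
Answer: -148/649 ≈ -0.22804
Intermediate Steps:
q = -12 (q = -3*4 = -12)
B = 125 (B = -12 - 1*(-137) = -12 + 137 = 125)
((-36*7 - 21) + B)/649 = ((-36*7 - 21) + 125)/649 = ((-252 - 21) + 125)*(1/649) = (-273 + 125)*(1/649) = -148*1/649 = -148/649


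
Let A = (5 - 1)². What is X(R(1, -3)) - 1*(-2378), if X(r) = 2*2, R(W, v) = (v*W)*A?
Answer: 2382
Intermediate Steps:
A = 16 (A = 4² = 16)
R(W, v) = 16*W*v (R(W, v) = (v*W)*16 = (W*v)*16 = 16*W*v)
X(r) = 4
X(R(1, -3)) - 1*(-2378) = 4 - 1*(-2378) = 4 + 2378 = 2382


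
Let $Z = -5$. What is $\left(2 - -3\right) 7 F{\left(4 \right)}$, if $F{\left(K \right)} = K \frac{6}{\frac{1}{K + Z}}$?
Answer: $-840$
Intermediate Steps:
$F{\left(K \right)} = K \left(-30 + 6 K\right)$ ($F{\left(K \right)} = K \frac{6}{\frac{1}{K - 5}} = K \frac{6}{\frac{1}{-5 + K}} = K 6 \left(-5 + K\right) = K \left(-30 + 6 K\right)$)
$\left(2 - -3\right) 7 F{\left(4 \right)} = \left(2 - -3\right) 7 \cdot 6 \cdot 4 \left(-5 + 4\right) = \left(2 + 3\right) 7 \cdot 6 \cdot 4 \left(-1\right) = 5 \cdot 7 \left(-24\right) = 35 \left(-24\right) = -840$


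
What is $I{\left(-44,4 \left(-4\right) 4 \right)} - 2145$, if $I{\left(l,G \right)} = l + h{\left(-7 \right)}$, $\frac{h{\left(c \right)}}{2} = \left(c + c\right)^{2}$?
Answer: $-1797$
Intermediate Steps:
$h{\left(c \right)} = 8 c^{2}$ ($h{\left(c \right)} = 2 \left(c + c\right)^{2} = 2 \left(2 c\right)^{2} = 2 \cdot 4 c^{2} = 8 c^{2}$)
$I{\left(l,G \right)} = 392 + l$ ($I{\left(l,G \right)} = l + 8 \left(-7\right)^{2} = l + 8 \cdot 49 = l + 392 = 392 + l$)
$I{\left(-44,4 \left(-4\right) 4 \right)} - 2145 = \left(392 - 44\right) - 2145 = 348 - 2145 = -1797$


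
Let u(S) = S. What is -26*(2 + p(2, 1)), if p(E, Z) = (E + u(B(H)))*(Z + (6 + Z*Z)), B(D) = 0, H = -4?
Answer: -468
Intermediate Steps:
p(E, Z) = E*(6 + Z + Z²) (p(E, Z) = (E + 0)*(Z + (6 + Z*Z)) = E*(Z + (6 + Z²)) = E*(6 + Z + Z²))
-26*(2 + p(2, 1)) = -26*(2 + 2*(6 + 1 + 1²)) = -26*(2 + 2*(6 + 1 + 1)) = -26*(2 + 2*8) = -26*(2 + 16) = -26*18 = -468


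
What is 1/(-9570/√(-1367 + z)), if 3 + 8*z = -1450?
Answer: -I*√24778/38280 ≈ -0.0041121*I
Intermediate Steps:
z = -1453/8 (z = -3/8 + (⅛)*(-1450) = -3/8 - 725/4 = -1453/8 ≈ -181.63)
1/(-9570/√(-1367 + z)) = 1/(-9570/√(-1367 - 1453/8)) = 1/(-9570*(-2*I*√24778/12389)) = 1/(-(-19140)*I*√24778/12389) = 1/(19140*I*√24778/12389) = -I*√24778/38280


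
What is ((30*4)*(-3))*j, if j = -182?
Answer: 65520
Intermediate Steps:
((30*4)*(-3))*j = ((30*4)*(-3))*(-182) = (120*(-3))*(-182) = -360*(-182) = 65520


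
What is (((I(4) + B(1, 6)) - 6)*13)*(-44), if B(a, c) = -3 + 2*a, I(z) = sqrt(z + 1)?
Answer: 4004 - 572*sqrt(5) ≈ 2725.0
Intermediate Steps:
I(z) = sqrt(1 + z)
(((I(4) + B(1, 6)) - 6)*13)*(-44) = (((sqrt(1 + 4) + (-3 + 2*1)) - 6)*13)*(-44) = (((sqrt(5) + (-3 + 2)) - 6)*13)*(-44) = (((sqrt(5) - 1) - 6)*13)*(-44) = (((-1 + sqrt(5)) - 6)*13)*(-44) = ((-7 + sqrt(5))*13)*(-44) = (-91 + 13*sqrt(5))*(-44) = 4004 - 572*sqrt(5)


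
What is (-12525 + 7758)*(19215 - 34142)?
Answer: 71157009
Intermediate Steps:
(-12525 + 7758)*(19215 - 34142) = -4767*(-14927) = 71157009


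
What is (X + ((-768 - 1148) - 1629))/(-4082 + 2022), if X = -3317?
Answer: 3431/1030 ≈ 3.3311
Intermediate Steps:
(X + ((-768 - 1148) - 1629))/(-4082 + 2022) = (-3317 + ((-768 - 1148) - 1629))/(-4082 + 2022) = (-3317 + (-1916 - 1629))/(-2060) = (-3317 - 3545)*(-1/2060) = -6862*(-1/2060) = 3431/1030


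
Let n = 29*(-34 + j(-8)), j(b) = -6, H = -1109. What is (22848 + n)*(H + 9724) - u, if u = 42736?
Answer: 186799384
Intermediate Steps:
n = -1160 (n = 29*(-34 - 6) = 29*(-40) = -1160)
(22848 + n)*(H + 9724) - u = (22848 - 1160)*(-1109 + 9724) - 1*42736 = 21688*8615 - 42736 = 186842120 - 42736 = 186799384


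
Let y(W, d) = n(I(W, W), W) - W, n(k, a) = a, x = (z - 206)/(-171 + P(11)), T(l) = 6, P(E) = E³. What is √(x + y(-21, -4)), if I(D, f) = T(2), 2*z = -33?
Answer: I*√2581/116 ≈ 0.43796*I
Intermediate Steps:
z = -33/2 (z = (½)*(-33) = -33/2 ≈ -16.500)
x = -89/464 (x = (-33/2 - 206)/(-171 + 11³) = -445/(2*(-171 + 1331)) = -445/2/1160 = -445/2*1/1160 = -89/464 ≈ -0.19181)
I(D, f) = 6
y(W, d) = 0 (y(W, d) = W - W = 0)
√(x + y(-21, -4)) = √(-89/464 + 0) = √(-89/464) = I*√2581/116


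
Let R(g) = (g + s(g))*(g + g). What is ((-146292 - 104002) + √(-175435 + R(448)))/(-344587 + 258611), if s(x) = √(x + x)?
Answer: 11377/3908 - √(225973 + 7168*√14)/85976 ≈ 2.9054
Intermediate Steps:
s(x) = √2*√x (s(x) = √(2*x) = √2*√x)
R(g) = 2*g*(g + √2*√g) (R(g) = (g + √2*√g)*(g + g) = (g + √2*√g)*(2*g) = 2*g*(g + √2*√g))
((-146292 - 104002) + √(-175435 + R(448)))/(-344587 + 258611) = ((-146292 - 104002) + √(-175435 + 2*448*(448 + √2*√448)))/(-344587 + 258611) = (-250294 + √(-175435 + 2*448*(448 + √2*(8*√7))))/(-85976) = (-250294 + √(-175435 + 2*448*(448 + 8*√14)))*(-1/85976) = (-250294 + √(-175435 + (401408 + 7168*√14)))*(-1/85976) = (-250294 + √(225973 + 7168*√14))*(-1/85976) = 11377/3908 - √(225973 + 7168*√14)/85976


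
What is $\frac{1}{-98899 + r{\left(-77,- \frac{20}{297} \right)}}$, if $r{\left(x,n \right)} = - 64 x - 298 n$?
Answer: $- \frac{297}{27903427} \approx -1.0644 \cdot 10^{-5}$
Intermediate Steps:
$r{\left(x,n \right)} = - 298 n - 64 x$
$\frac{1}{-98899 + r{\left(-77,- \frac{20}{297} \right)}} = \frac{1}{-98899 - \left(-4928 + 298 \left(- \frac{20}{297}\right)\right)} = \frac{1}{-98899 + \left(- 298 \left(\left(-20\right) \frac{1}{297}\right) + 4928\right)} = \frac{1}{-98899 + \left(\left(-298\right) \left(- \frac{20}{297}\right) + 4928\right)} = \frac{1}{-98899 + \left(\frac{5960}{297} + 4928\right)} = \frac{1}{-98899 + \frac{1469576}{297}} = \frac{1}{- \frac{27903427}{297}} = - \frac{297}{27903427}$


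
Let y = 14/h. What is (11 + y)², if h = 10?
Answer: 3844/25 ≈ 153.76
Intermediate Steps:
y = 7/5 (y = 14/10 = 14*(⅒) = 7/5 ≈ 1.4000)
(11 + y)² = (11 + 7/5)² = (62/5)² = 3844/25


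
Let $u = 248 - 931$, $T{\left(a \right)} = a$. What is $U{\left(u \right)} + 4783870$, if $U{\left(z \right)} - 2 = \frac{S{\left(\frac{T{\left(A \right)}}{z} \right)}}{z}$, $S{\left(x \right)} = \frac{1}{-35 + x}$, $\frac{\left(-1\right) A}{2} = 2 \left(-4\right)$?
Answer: $\frac{114435002113}{23921} \approx 4.7839 \cdot 10^{6}$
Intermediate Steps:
$A = 16$ ($A = - 2 \cdot 2 \left(-4\right) = \left(-2\right) \left(-8\right) = 16$)
$u = -683$
$U{\left(z \right)} = 2 + \frac{1}{z \left(-35 + \frac{16}{z}\right)}$ ($U{\left(z \right)} = 2 + \frac{1}{\left(-35 + \frac{16}{z}\right) z} = 2 + \frac{1}{z \left(-35 + \frac{16}{z}\right)}$)
$U{\left(u \right)} + 4783870 = \frac{-33 + 70 \left(-683\right)}{-16 + 35 \left(-683\right)} + 4783870 = \frac{-33 - 47810}{-16 - 23905} + 4783870 = \frac{1}{-23921} \left(-47843\right) + 4783870 = \left(- \frac{1}{23921}\right) \left(-47843\right) + 4783870 = \frac{47843}{23921} + 4783870 = \frac{114435002113}{23921}$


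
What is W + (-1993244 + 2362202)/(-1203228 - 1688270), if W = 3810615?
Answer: 5509192641156/1445749 ≈ 3.8106e+6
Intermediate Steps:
W + (-1993244 + 2362202)/(-1203228 - 1688270) = 3810615 + (-1993244 + 2362202)/(-1203228 - 1688270) = 3810615 + 368958/(-2891498) = 3810615 + 368958*(-1/2891498) = 3810615 - 184479/1445749 = 5509192641156/1445749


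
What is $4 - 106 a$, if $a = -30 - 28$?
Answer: $6152$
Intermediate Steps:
$a = -58$
$4 - 106 a = 4 - -6148 = 4 + 6148 = 6152$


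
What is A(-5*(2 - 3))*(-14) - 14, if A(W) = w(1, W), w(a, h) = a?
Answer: -28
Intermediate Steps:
A(W) = 1
A(-5*(2 - 3))*(-14) - 14 = 1*(-14) - 14 = -14 - 14 = -28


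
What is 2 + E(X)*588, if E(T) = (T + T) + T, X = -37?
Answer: -65266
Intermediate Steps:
E(T) = 3*T (E(T) = 2*T + T = 3*T)
2 + E(X)*588 = 2 + (3*(-37))*588 = 2 - 111*588 = 2 - 65268 = -65266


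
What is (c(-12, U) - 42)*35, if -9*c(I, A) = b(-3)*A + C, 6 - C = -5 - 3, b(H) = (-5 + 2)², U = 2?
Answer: -14350/9 ≈ -1594.4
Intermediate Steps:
b(H) = 9 (b(H) = (-3)² = 9)
C = 14 (C = 6 - (-5 - 3) = 6 - 1*(-8) = 6 + 8 = 14)
c(I, A) = -14/9 - A (c(I, A) = -(9*A + 14)/9 = -(14 + 9*A)/9 = -14/9 - A)
(c(-12, U) - 42)*35 = ((-14/9 - 1*2) - 42)*35 = ((-14/9 - 2) - 42)*35 = (-32/9 - 42)*35 = -410/9*35 = -14350/9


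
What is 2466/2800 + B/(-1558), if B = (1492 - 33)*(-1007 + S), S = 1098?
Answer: -91977793/1090600 ≈ -84.337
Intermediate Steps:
B = 132769 (B = (1492 - 33)*(-1007 + 1098) = 1459*91 = 132769)
2466/2800 + B/(-1558) = 2466/2800 + 132769/(-1558) = 2466*(1/2800) + 132769*(-1/1558) = 1233/1400 - 132769/1558 = -91977793/1090600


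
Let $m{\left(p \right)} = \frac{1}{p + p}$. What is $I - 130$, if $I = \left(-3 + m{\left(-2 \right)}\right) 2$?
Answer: $- \frac{273}{2} \approx -136.5$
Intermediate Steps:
$m{\left(p \right)} = \frac{1}{2 p}$
$I = - \frac{13}{2}$ ($I = \left(-3 + \frac{1}{2 \left(-2\right)}\right) 2 = \left(-3 + \frac{1}{2} \left(- \frac{1}{2}\right)\right) 2 = \left(-3 - \frac{1}{4}\right) 2 = \left(- \frac{13}{4}\right) 2 = - \frac{13}{2} \approx -6.5$)
$I - 130 = - \frac{13}{2} - 130 = - \frac{273}{2}$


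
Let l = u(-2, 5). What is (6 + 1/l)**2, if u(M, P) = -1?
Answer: 25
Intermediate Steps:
l = -1
(6 + 1/l)**2 = (6 + 1/(-1))**2 = (6 - 1)**2 = 5**2 = 25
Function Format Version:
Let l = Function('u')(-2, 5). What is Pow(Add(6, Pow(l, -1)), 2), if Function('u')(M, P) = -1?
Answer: 25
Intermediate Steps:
l = -1
Pow(Add(6, Pow(l, -1)), 2) = Pow(Add(6, Pow(-1, -1)), 2) = Pow(Add(6, -1), 2) = Pow(5, 2) = 25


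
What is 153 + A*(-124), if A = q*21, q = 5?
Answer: -12867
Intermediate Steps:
A = 105 (A = 5*21 = 105)
153 + A*(-124) = 153 + 105*(-124) = 153 - 13020 = -12867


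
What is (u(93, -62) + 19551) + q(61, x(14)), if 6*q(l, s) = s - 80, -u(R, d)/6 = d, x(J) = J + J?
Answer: 59743/3 ≈ 19914.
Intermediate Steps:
x(J) = 2*J
u(R, d) = -6*d
q(l, s) = -40/3 + s/6 (q(l, s) = (s - 80)/6 = (-80 + s)/6 = -40/3 + s/6)
(u(93, -62) + 19551) + q(61, x(14)) = (-6*(-62) + 19551) + (-40/3 + (2*14)/6) = (372 + 19551) + (-40/3 + (⅙)*28) = 19923 + (-40/3 + 14/3) = 19923 - 26/3 = 59743/3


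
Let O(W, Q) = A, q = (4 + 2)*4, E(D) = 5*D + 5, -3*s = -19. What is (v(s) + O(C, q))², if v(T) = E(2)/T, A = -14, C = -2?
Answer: 48841/361 ≈ 135.29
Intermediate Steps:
s = 19/3 (s = -⅓*(-19) = 19/3 ≈ 6.3333)
E(D) = 5 + 5*D
q = 24 (q = 6*4 = 24)
v(T) = 15/T (v(T) = (5 + 5*2)/T = (5 + 10)/T = 15/T)
O(W, Q) = -14
(v(s) + O(C, q))² = (15/(19/3) - 14)² = (15*(3/19) - 14)² = (45/19 - 14)² = (-221/19)² = 48841/361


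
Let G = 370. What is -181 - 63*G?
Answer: -23491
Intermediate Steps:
-181 - 63*G = -181 - 63*370 = -181 - 23310 = -23491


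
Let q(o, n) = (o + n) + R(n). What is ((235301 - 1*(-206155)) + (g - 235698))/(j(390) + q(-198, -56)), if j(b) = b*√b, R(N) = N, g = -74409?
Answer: 4071819/5922290 + 5122611*√390/5922290 ≈ 17.769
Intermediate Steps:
j(b) = b^(3/2)
q(o, n) = o + 2*n (q(o, n) = (o + n) + n = (n + o) + n = o + 2*n)
((235301 - 1*(-206155)) + (g - 235698))/(j(390) + q(-198, -56)) = ((235301 - 1*(-206155)) + (-74409 - 235698))/(390^(3/2) + (-198 + 2*(-56))) = ((235301 + 206155) - 310107)/(390*√390 + (-198 - 112)) = (441456 - 310107)/(390*√390 - 310) = 131349/(-310 + 390*√390)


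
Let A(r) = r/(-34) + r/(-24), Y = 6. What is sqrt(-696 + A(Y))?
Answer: I*sqrt(805069)/34 ≈ 26.39*I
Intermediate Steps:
A(r) = -29*r/408 (A(r) = r*(-1/34) + r*(-1/24) = -r/34 - r/24 = -29*r/408)
sqrt(-696 + A(Y)) = sqrt(-696 - 29/408*6) = sqrt(-696 - 29/68) = sqrt(-47357/68) = I*sqrt(805069)/34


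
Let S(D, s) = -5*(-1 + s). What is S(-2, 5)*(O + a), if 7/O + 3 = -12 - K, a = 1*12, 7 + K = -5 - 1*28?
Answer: -1228/5 ≈ -245.60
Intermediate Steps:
K = -40 (K = -7 + (-5 - 1*28) = -7 + (-5 - 28) = -7 - 33 = -40)
S(D, s) = 5 - 5*s
a = 12
O = 7/25 (O = 7/(-3 + (-12 - 1*(-40))) = 7/(-3 + (-12 + 40)) = 7/(-3 + 28) = 7/25 ≈ 0.28000)
S(-2, 5)*(O + a) = (5 - 5*5)*(7/25 + 12) = (5 - 25)*(307/25) = -20*307/25 = -1228/5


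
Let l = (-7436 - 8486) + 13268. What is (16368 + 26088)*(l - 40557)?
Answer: -1834566216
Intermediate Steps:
l = -2654 (l = -15922 + 13268 = -2654)
(16368 + 26088)*(l - 40557) = (16368 + 26088)*(-2654 - 40557) = 42456*(-43211) = -1834566216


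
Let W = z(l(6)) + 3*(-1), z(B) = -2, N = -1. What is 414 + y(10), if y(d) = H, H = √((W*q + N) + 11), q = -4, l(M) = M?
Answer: 414 + √30 ≈ 419.48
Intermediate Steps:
W = -5 (W = -2 + 3*(-1) = -2 - 3 = -5)
H = √30 (H = √((-5*(-4) - 1) + 11) = √((20 - 1) + 11) = √(19 + 11) = √30 ≈ 5.4772)
y(d) = √30
414 + y(10) = 414 + √30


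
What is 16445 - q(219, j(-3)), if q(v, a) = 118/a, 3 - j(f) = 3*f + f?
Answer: 246557/15 ≈ 16437.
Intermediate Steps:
j(f) = 3 - 4*f (j(f) = 3 - (3*f + f) = 3 - 4*f)
16445 - q(219, j(-3)) = 16445 - 118/(3 - 4*(-3)) = 16445 - 118/(3 + 12) = 16445 - 118/15 = 246557/15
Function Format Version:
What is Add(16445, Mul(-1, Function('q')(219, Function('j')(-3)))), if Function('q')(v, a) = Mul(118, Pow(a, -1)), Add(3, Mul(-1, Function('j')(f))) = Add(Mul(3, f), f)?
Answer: Rational(246557, 15) ≈ 16437.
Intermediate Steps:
Function('j')(f) = Add(3, Mul(-4, f)) (Function('j')(f) = Add(3, Mul(-1, Add(Mul(3, f), f))) = Add(3, Mul(-1, Mul(4, f))) = Add(3, Mul(-4, f)))
Add(16445, Mul(-1, Function('q')(219, Function('j')(-3)))) = Add(16445, Mul(-1, Mul(118, Pow(Add(3, Mul(-4, -3)), -1)))) = Add(16445, Mul(-1, Mul(118, Pow(Add(3, 12), -1)))) = Add(16445, Mul(-1, Mul(118, Pow(15, -1)))) = Add(16445, Mul(-1, Mul(118, Rational(1, 15)))) = Add(16445, Mul(-1, Rational(118, 15))) = Add(16445, Rational(-118, 15)) = Rational(246557, 15)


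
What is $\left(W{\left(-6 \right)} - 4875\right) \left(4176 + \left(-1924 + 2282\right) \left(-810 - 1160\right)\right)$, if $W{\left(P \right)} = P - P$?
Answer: $3417784500$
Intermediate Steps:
$W{\left(P \right)} = 0$
$\left(W{\left(-6 \right)} - 4875\right) \left(4176 + \left(-1924 + 2282\right) \left(-810 - 1160\right)\right) = \left(0 - 4875\right) \left(4176 + \left(-1924 + 2282\right) \left(-810 - 1160\right)\right) = - 4875 \left(4176 + 358 \left(-1970\right)\right) = - 4875 \left(4176 - 705260\right) = \left(-4875\right) \left(-701084\right) = 3417784500$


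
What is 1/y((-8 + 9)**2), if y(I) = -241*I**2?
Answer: -1/241 ≈ -0.0041494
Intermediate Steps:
1/y((-8 + 9)**2) = 1/(-241*(-8 + 9)**4) = 1/(-241*(1**2)**2) = 1/(-241*1**2) = 1/(-241*1) = 1/(-241) = -1/241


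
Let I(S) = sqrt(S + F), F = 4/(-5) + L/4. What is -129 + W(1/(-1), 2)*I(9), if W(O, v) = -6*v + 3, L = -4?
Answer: -129 - 54*sqrt(5)/5 ≈ -153.15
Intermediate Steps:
F = -9/5 (F = 4/(-5) - 4/4 = 4*(-1/5) - 4*1/4 = -4/5 - 1 = -9/5 ≈ -1.8000)
I(S) = sqrt(-9/5 + S) (I(S) = sqrt(S - 9/5) = sqrt(-9/5 + S))
W(O, v) = 3 - 6*v
-129 + W(1/(-1), 2)*I(9) = -129 + (3 - 6*2)*(sqrt(-45 + 25*9)/5) = -129 + (3 - 12)*(sqrt(-45 + 225)/5) = -129 - 9*sqrt(180)/5 = -129 - 9*6*sqrt(5)/5 = -129 - 54*sqrt(5)/5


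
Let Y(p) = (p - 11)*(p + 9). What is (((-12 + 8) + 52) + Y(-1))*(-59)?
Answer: 2832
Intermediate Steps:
Y(p) = (-11 + p)*(9 + p)
(((-12 + 8) + 52) + Y(-1))*(-59) = (((-12 + 8) + 52) + (-99 + (-1)² - 2*(-1)))*(-59) = ((-4 + 52) + (-99 + 1 + 2))*(-59) = (48 - 96)*(-59) = -48*(-59) = 2832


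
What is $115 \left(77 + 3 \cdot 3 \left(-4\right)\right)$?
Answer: $4715$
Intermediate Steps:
$115 \left(77 + 3 \cdot 3 \left(-4\right)\right) = 115 \left(77 + 9 \left(-4\right)\right) = 115 \left(77 - 36\right) = 115 \cdot 41 = 4715$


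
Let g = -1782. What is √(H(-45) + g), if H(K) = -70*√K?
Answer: √(-1782 - 210*I*√5) ≈ 5.515 - 42.572*I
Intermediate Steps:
√(H(-45) + g) = √(-210*I*√5 - 1782) = √(-1782 - 210*I*√5)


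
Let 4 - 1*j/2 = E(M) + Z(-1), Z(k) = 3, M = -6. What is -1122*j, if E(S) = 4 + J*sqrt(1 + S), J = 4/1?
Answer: 6732 + 8976*I*sqrt(5) ≈ 6732.0 + 20071.0*I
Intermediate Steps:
J = 4 (J = 4*1 = 4)
E(S) = 4 + 4*sqrt(1 + S)
j = -6 - 8*I*sqrt(5) (j = 8 - 2*((4 + 4*sqrt(1 - 6)) + 3) = 8 - 2*((4 + 4*sqrt(-5)) + 3) = 8 - 2*((4 + 4*(I*sqrt(5))) + 3) = 8 - 2*((4 + 4*I*sqrt(5)) + 3) = 8 - 2*(7 + 4*I*sqrt(5)) = 8 + (-14 - 8*I*sqrt(5)) = -6 - 8*I*sqrt(5) ≈ -6.0 - 17.889*I)
-1122*j = -1122*(-6 - 8*I*sqrt(5)) = 6732 + 8976*I*sqrt(5)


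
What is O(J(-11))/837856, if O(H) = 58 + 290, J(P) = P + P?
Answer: 87/209464 ≈ 0.00041535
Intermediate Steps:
J(P) = 2*P
O(H) = 348
O(J(-11))/837856 = 348/837856 = 348*(1/837856) = 87/209464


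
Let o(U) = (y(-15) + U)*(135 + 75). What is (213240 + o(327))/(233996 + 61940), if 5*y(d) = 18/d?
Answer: 704649/739840 ≈ 0.95243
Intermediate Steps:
y(d) = 18/(5*d) (y(d) = (18/d)/5 = 18/(5*d))
o(U) = -252/5 + 210*U (o(U) = ((18/5)/(-15) + U)*(135 + 75) = ((18/5)*(-1/15) + U)*210 = (-6/25 + U)*210 = -252/5 + 210*U)
(213240 + o(327))/(233996 + 61940) = (213240 + (-252/5 + 210*327))/(233996 + 61940) = (213240 + (-252/5 + 68670))/295936 = (213240 + 343098/5)*(1/295936) = (1409298/5)*(1/295936) = 704649/739840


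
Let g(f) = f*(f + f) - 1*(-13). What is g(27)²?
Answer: 2163841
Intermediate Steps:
g(f) = 13 + 2*f² (g(f) = f*(2*f) + 13 = 2*f² + 13 = 13 + 2*f²)
g(27)² = (13 + 2*27²)² = (13 + 2*729)² = (13 + 1458)² = 1471² = 2163841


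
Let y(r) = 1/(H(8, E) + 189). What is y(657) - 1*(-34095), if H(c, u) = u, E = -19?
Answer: 5796151/170 ≈ 34095.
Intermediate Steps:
y(r) = 1/170 (y(r) = 1/(-19 + 189) = 1/170)
y(657) - 1*(-34095) = 1/170 - 1*(-34095) = 1/170 + 34095 = 5796151/170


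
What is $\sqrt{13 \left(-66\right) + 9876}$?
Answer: $3 \sqrt{1002} \approx 94.963$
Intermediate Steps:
$\sqrt{13 \left(-66\right) + 9876} = \sqrt{-858 + 9876} = \sqrt{9018} = 3 \sqrt{1002}$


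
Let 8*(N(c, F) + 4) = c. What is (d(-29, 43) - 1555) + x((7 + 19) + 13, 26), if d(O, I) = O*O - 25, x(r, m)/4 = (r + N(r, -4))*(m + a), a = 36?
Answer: 9150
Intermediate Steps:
N(c, F) = -4 + c/8
x(r, m) = 4*(-4 + 9*r/8)*(36 + m) (x(r, m) = 4*((r + (-4 + r/8))*(m + 36)) = 4*((-4 + 9*r/8)*(36 + m)) = 4*(-4 + 9*r/8)*(36 + m))
d(O, I) = -25 + O² (d(O, I) = O² - 25 = -25 + O²)
(d(-29, 43) - 1555) + x((7 + 19) + 13, 26) = ((-25 + (-29)²) - 1555) + (-576 - 16*26 + 162*((7 + 19) + 13) + (9/2)*26*((7 + 19) + 13)) = ((-25 + 841) - 1555) + (-576 - 416 + 162*(26 + 13) + (9/2)*26*(26 + 13)) = (816 - 1555) + (-576 - 416 + 162*39 + (9/2)*26*39) = -739 + (-576 - 416 + 6318 + 4563) = -739 + 9889 = 9150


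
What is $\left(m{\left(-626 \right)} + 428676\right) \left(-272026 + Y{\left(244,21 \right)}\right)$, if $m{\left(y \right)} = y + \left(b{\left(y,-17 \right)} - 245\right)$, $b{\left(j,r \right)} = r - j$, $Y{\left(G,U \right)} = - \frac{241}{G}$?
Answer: $- \frac{14217900729095}{122} \approx -1.1654 \cdot 10^{11}$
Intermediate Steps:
$m{\left(y \right)} = -262$ ($m{\left(y \right)} = y - \left(262 + y\right) = -262$)
$\left(m{\left(-626 \right)} + 428676\right) \left(-272026 + Y{\left(244,21 \right)}\right) = \left(-262 + 428676\right) \left(-272026 - \frac{241}{244}\right) = 428414 \left(-272026 - \frac{241}{244}\right) = 428414 \left(- \frac{66374585}{244}\right) = - \frac{14217900729095}{122}$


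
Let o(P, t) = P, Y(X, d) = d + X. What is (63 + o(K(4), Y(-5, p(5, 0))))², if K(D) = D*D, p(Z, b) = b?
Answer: 6241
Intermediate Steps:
Y(X, d) = X + d
K(D) = D²
(63 + o(K(4), Y(-5, p(5, 0))))² = (63 + 4²)² = (63 + 16)² = 79² = 6241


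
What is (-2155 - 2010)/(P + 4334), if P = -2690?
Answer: -4165/1644 ≈ -2.5335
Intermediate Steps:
(-2155 - 2010)/(P + 4334) = (-2155 - 2010)/(-2690 + 4334) = -4165/1644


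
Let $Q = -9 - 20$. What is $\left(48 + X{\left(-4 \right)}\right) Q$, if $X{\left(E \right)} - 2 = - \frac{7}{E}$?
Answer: $- \frac{6003}{4} \approx -1500.8$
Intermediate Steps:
$Q = -29$
$X{\left(E \right)} = 2 - \frac{7}{E}$
$\left(48 + X{\left(-4 \right)}\right) Q = \left(48 + \left(2 - \frac{7}{-4}\right)\right) \left(-29\right) = \left(48 + \left(2 - - \frac{7}{4}\right)\right) \left(-29\right) = \left(48 + \left(2 + \frac{7}{4}\right)\right) \left(-29\right) = \left(48 + \frac{15}{4}\right) \left(-29\right) = \frac{207}{4} \left(-29\right) = - \frac{6003}{4}$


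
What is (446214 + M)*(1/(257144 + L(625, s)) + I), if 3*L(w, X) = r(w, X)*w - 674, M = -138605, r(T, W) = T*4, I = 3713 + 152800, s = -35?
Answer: 112334257065097413/2333258 ≈ 4.8145e+10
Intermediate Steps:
I = 156513
r(T, W) = 4*T
L(w, X) = -674/3 + 4*w²/3 (L(w, X) = ((4*w)*w - 674)/3 = (4*w² - 674)/3 = (-674 + 4*w²)/3 = -674/3 + 4*w²/3)
(446214 + M)*(1/(257144 + L(625, s)) + I) = (446214 - 138605)*(1/(257144 + (-674/3 + (4/3)*625²)) + 156513) = 307609*(1/(257144 + (-674/3 + (4/3)*390625)) + 156513) = 307609*(1/(257144 + (-674/3 + 1562500/3)) + 156513) = 307609*(1/(257144 + 1561826/3) + 156513) = 307609*(1/(2333258/3) + 156513) = 307609*(3/2333258 + 156513) = 307609*(365185209357/2333258) = 112334257065097413/2333258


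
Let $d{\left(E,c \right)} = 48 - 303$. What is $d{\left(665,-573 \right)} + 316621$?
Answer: $316366$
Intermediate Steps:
$d{\left(E,c \right)} = -255$
$d{\left(665,-573 \right)} + 316621 = -255 + 316621 = 316366$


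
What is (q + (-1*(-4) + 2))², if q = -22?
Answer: 256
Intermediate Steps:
(q + (-1*(-4) + 2))² = (-22 + (-1*(-4) + 2))² = (-22 + (4 + 2))² = (-22 + 6)² = (-16)² = 256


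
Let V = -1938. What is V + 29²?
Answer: -1097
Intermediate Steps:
V + 29² = -1938 + 29² = -1938 + 841 = -1097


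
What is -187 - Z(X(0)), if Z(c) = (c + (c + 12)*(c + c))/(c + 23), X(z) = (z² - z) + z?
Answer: -187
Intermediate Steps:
X(z) = z²
Z(c) = (c + 2*c*(12 + c))/(23 + c) (Z(c) = (c + (12 + c)*(2*c))/(23 + c) = (c + 2*c*(12 + c))/(23 + c))
-187 - Z(X(0)) = -187 - 0²*(25 + 2*0²)/(23 + 0²) = -187 - 0*(25 + 2*0)/(23 + 0) = -187 - 0*(25 + 0)/23 = -187 - 0*25/23 = -187 - 1*0 = -187 + 0 = -187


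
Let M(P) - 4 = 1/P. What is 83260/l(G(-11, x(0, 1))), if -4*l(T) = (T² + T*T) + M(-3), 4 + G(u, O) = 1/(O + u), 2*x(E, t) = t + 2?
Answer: -72136464/8095 ≈ -8911.2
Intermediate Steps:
x(E, t) = 1 + t/2 (x(E, t) = (t + 2)/2 = (2 + t)/2 = 1 + t/2)
G(u, O) = -4 + 1/(O + u)
M(P) = 4 + 1/P
l(T) = -11/12 - T²/2 (l(T) = -((T² + T*T) + (4 + 1/(-3)))/4 = -((T² + T²) + (4 - ⅓))/4 = -(2*T² + 11/3)/4 = -(11/3 + 2*T²)/4 = -11/12 - T²/2)
83260/l(G(-11, x(0, 1))) = 83260/(-11/12 - (1 - 4*(1 + (½)*1) - 4*(-11))²/((1 + (½)*1) - 11)²/2) = 83260/(-11/12 - (1 - 4*(1 + ½) + 44)²/((1 + ½) - 11)²/2) = 83260/(-11/12 - (1 - 4*3/2 + 44)²/(3/2 - 11)²/2) = 83260/(-11/12 - 4*(1 - 6 + 44)²/361/2) = 83260/(-11/12 - (-2/19*39)²/2) = 83260/(-11/12 - (-78/19)²/2) = 83260/(-11/12 - ½*6084/361) = 83260/(-11/12 - 3042/361) = 83260/(-40475/4332) = 83260*(-4332/40475) = -72136464/8095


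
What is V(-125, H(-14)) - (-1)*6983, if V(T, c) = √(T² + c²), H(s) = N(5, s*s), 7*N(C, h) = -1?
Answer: 6983 + √765626/7 ≈ 7108.0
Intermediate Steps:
N(C, h) = -⅐ (N(C, h) = (⅐)*(-1) = -⅐)
H(s) = -⅐
V(-125, H(-14)) - (-1)*6983 = √((-125)² + (-⅐)²) - (-1)*6983 = √(15625 + 1/49) - 1*(-6983) = √(765626/49) + 6983 = √765626/7 + 6983 = 6983 + √765626/7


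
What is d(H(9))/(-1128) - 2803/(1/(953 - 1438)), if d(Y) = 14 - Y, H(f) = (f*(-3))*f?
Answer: 1533464983/1128 ≈ 1.3595e+6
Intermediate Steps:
H(f) = -3*f² (H(f) = (-3*f)*f = -3*f²)
d(H(9))/(-1128) - 2803/(1/(953 - 1438)) = (14 - (-3)*9²)/(-1128) - 2803/(1/(953 - 1438)) = (14 - (-3)*81)*(-1/1128) - 2803/(1/(-485)) = (14 - 1*(-243))*(-1/1128) - 2803/(-1/485) = (14 + 243)*(-1/1128) - 2803*(-485) = 257*(-1/1128) - 1*(-1359455) = -257/1128 + 1359455 = 1533464983/1128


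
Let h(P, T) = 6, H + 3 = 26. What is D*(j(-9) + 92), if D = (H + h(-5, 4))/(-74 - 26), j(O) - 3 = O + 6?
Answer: -667/25 ≈ -26.680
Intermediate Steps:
H = 23 (H = -3 + 26 = 23)
j(O) = 9 + O (j(O) = 3 + (O + 6) = 3 + (6 + O) = 9 + O)
D = -29/100 (D = (23 + 6)/(-74 - 26) = 29/(-100) = 29*(-1/100) = -29/100 ≈ -0.29000)
D*(j(-9) + 92) = -29*((9 - 9) + 92)/100 = -29*(0 + 92)/100 = -29/100*92 = -667/25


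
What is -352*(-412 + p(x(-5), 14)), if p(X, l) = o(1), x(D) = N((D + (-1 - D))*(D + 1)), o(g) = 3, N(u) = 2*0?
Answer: 143968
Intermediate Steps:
N(u) = 0
x(D) = 0
p(X, l) = 3
-352*(-412 + p(x(-5), 14)) = -352*(-412 + 3) = -352*(-409) = 143968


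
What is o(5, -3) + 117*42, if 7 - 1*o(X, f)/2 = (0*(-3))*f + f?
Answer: 4934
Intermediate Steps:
o(X, f) = 14 - 2*f (o(X, f) = 14 - 2*((0*(-3))*f + f) = 14 - 2*(0*f + f) = 14 - 2*(0 + f) = 14 - 2*f)
o(5, -3) + 117*42 = (14 - 2*(-3)) + 117*42 = (14 + 6) + 4914 = 20 + 4914 = 4934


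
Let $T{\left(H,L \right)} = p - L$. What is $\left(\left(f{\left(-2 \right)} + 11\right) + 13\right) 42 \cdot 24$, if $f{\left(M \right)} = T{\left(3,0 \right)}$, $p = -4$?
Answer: $20160$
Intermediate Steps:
$T{\left(H,L \right)} = -4 - L$
$f{\left(M \right)} = -4$ ($f{\left(M \right)} = -4 - 0 = -4 + 0 = -4$)
$\left(\left(f{\left(-2 \right)} + 11\right) + 13\right) 42 \cdot 24 = \left(\left(-4 + 11\right) + 13\right) 42 \cdot 24 = \left(7 + 13\right) 42 \cdot 24 = 20 \cdot 42 \cdot 24 = 840 \cdot 24 = 20160$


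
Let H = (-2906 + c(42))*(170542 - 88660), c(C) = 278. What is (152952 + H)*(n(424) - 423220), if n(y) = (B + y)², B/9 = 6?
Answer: 41874655382784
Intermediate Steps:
B = 54 (B = 9*6 = 54)
H = -215185896 (H = (-2906 + 278)*(170542 - 88660) = -2628*81882 = -215185896)
n(y) = (54 + y)²
(152952 + H)*(n(424) - 423220) = (152952 - 215185896)*((54 + 424)² - 423220) = -215032944*(478² - 423220) = -215032944*(228484 - 423220) = -215032944*(-194736) = 41874655382784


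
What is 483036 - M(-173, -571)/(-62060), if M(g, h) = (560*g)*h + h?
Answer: 30032532069/62060 ≈ 4.8393e+5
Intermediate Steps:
M(g, h) = h + 560*g*h (M(g, h) = 560*g*h + h = h + 560*g*h)
483036 - M(-173, -571)/(-62060) = 483036 - (-571*(1 + 560*(-173)))/(-62060) = 483036 - (-571*(1 - 96880))*(-1)/62060 = 483036 - (-571*(-96879))*(-1)/62060 = 483036 - 55317909*(-1)/62060 = 483036 - 1*(-55317909/62060) = 483036 + 55317909/62060 = 30032532069/62060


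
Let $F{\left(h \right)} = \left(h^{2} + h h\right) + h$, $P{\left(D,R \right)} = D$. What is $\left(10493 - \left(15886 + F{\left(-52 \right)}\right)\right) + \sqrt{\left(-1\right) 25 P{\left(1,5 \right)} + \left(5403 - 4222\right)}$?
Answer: $-10715$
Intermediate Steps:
$F{\left(h \right)} = h + 2 h^{2}$ ($F{\left(h \right)} = \left(h^{2} + h^{2}\right) + h = 2 h^{2} + h = h + 2 h^{2}$)
$\left(10493 - \left(15886 + F{\left(-52 \right)}\right)\right) + \sqrt{\left(-1\right) 25 P{\left(1,5 \right)} + \left(5403 - 4222\right)} = \left(10493 - \left(15886 - 52 \left(1 + 2 \left(-52\right)\right)\right)\right) + \sqrt{\left(-1\right) 25 \cdot 1 + \left(5403 - 4222\right)} = \left(10493 - \left(15886 - 52 \left(1 - 104\right)\right)\right) + \sqrt{\left(-25\right) 1 + \left(5403 - 4222\right)} = \left(10493 - \left(15886 - -5356\right)\right) + \sqrt{-25 + 1181} = \left(10493 - 21242\right) + \sqrt{1156} = \left(10493 - 21242\right) + 34 = -10749 + 34 = -10715$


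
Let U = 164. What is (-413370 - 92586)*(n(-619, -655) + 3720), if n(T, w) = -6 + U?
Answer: -1962097368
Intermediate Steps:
n(T, w) = 158 (n(T, w) = -6 + 164 = 158)
(-413370 - 92586)*(n(-619, -655) + 3720) = (-413370 - 92586)*(158 + 3720) = -505956*3878 = -1962097368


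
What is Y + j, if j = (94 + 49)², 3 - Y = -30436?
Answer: 50888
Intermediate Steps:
Y = 30439 (Y = 3 - 1*(-30436) = 3 + 30436 = 30439)
j = 20449 (j = 143² = 20449)
Y + j = 30439 + 20449 = 50888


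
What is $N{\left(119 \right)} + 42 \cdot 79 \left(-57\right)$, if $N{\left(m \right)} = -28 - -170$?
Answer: $-188984$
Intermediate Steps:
$N{\left(m \right)} = 142$ ($N{\left(m \right)} = -28 + 170 = 142$)
$N{\left(119 \right)} + 42 \cdot 79 \left(-57\right) = 142 + 42 \cdot 79 \left(-57\right) = 142 + 3318 \left(-57\right) = 142 - 189126 = -188984$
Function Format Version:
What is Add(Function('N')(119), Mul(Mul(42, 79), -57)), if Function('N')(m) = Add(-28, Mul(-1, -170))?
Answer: -188984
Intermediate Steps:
Function('N')(m) = 142 (Function('N')(m) = Add(-28, 170) = 142)
Add(Function('N')(119), Mul(Mul(42, 79), -57)) = Add(142, Mul(Mul(42, 79), -57)) = Add(142, Mul(3318, -57)) = Add(142, -189126) = -188984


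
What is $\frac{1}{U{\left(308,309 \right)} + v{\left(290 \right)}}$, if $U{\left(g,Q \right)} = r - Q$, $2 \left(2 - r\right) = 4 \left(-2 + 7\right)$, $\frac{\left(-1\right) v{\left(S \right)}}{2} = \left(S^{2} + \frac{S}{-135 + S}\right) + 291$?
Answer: $- \frac{31}{5242185} \approx -5.9136 \cdot 10^{-6}$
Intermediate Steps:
$v{\left(S \right)} = -582 - 2 S^{2} - \frac{2 S}{-135 + S}$ ($v{\left(S \right)} = - 2 \left(\left(S^{2} + \frac{S}{-135 + S}\right) + 291\right) = - 2 \left(291 + S^{2} + \frac{S}{-135 + S}\right) = -582 - 2 S^{2} - \frac{2 S}{-135 + S}$)
$r = -8$ ($r = 2 - \frac{4 \left(-2 + 7\right)}{2} = 2 - \frac{4 \cdot 5}{2} = 2 - 10 = -8$)
$U{\left(g,Q \right)} = -8 - Q$
$\frac{1}{U{\left(308,309 \right)} + v{\left(290 \right)}} = \frac{1}{\left(-8 - 309\right) + \frac{2 \left(39285 - 290^{3} - 84680 + 135 \cdot 290^{2}\right)}{-135 + 290}} = \frac{1}{\left(-8 - 309\right) + \frac{2 \left(39285 - 24389000 - 84680 + 135 \cdot 84100\right)}{155}} = \frac{1}{-317 + 2 \cdot \frac{1}{155} \left(39285 - 24389000 - 84680 + 11353500\right)} = \frac{1}{-317 + 2 \cdot \frac{1}{155} \left(-13080895\right)} = \frac{1}{-317 - \frac{5232358}{31}} = \frac{1}{- \frac{5242185}{31}} = - \frac{31}{5242185}$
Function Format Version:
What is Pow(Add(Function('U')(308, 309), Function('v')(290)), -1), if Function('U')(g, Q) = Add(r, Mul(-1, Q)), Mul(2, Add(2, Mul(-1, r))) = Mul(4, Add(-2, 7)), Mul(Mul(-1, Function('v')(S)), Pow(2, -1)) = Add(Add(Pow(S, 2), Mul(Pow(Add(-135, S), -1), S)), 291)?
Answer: Rational(-31, 5242185) ≈ -5.9136e-6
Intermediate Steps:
Function('v')(S) = Add(-582, Mul(-2, Pow(S, 2)), Mul(-2, S, Pow(Add(-135, S), -1))) (Function('v')(S) = Mul(-2, Add(Add(Pow(S, 2), Mul(Pow(Add(-135, S), -1), S)), 291)) = Mul(-2, Add(Add(Pow(S, 2), Mul(S, Pow(Add(-135, S), -1))), 291)) = Mul(-2, Add(291, Pow(S, 2), Mul(S, Pow(Add(-135, S), -1)))) = Add(-582, Mul(-2, Pow(S, 2)), Mul(-2, S, Pow(Add(-135, S), -1))))
r = -8 (r = Add(2, Mul(Rational(-1, 2), Mul(4, Add(-2, 7)))) = Add(2, Mul(Rational(-1, 2), Mul(4, 5))) = Add(2, Mul(Rational(-1, 2), 20)) = Add(2, -10) = -8)
Function('U')(g, Q) = Add(-8, Mul(-1, Q))
Pow(Add(Function('U')(308, 309), Function('v')(290)), -1) = Pow(Add(Add(-8, Mul(-1, 309)), Mul(2, Pow(Add(-135, 290), -1), Add(39285, Mul(-1, Pow(290, 3)), Mul(-292, 290), Mul(135, Pow(290, 2))))), -1) = Pow(Add(Add(-8, -309), Mul(2, Pow(155, -1), Add(39285, Mul(-1, 24389000), -84680, Mul(135, 84100)))), -1) = Pow(Add(-317, Mul(2, Rational(1, 155), Add(39285, -24389000, -84680, 11353500))), -1) = Pow(Add(-317, Mul(2, Rational(1, 155), -13080895)), -1) = Pow(Add(-317, Rational(-5232358, 31)), -1) = Pow(Rational(-5242185, 31), -1) = Rational(-31, 5242185)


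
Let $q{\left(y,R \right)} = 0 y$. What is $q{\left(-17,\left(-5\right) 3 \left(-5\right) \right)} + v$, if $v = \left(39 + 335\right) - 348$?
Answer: $26$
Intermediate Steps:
$q{\left(y,R \right)} = 0$
$v = 26$ ($v = 374 - 348 = 26$)
$q{\left(-17,\left(-5\right) 3 \left(-5\right) \right)} + v = 0 + 26 = 26$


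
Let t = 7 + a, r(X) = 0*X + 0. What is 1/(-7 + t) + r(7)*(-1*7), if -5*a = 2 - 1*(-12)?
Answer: -5/14 ≈ -0.35714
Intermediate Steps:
a = -14/5 (a = -(2 - 1*(-12))/5 = -(2 + 12)/5 = -1/5*14 = -14/5 ≈ -2.8000)
r(X) = 0 (r(X) = 0 + 0 = 0)
t = 21/5 (t = 7 - 14/5 = 21/5 ≈ 4.2000)
1/(-7 + t) + r(7)*(-1*7) = 1/(-7 + 21/5) + 0*(-1*7) = 1/(-14/5) + 0*(-7) = -5/14 + 0 = -5/14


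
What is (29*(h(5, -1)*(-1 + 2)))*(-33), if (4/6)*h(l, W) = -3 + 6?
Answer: -8613/2 ≈ -4306.5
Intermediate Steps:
h(l, W) = 9/2 (h(l, W) = 3*(-3 + 6)/2 = (3/2)*3 = 9/2)
(29*(h(5, -1)*(-1 + 2)))*(-33) = (29*(9*(-1 + 2)/2))*(-33) = (29*((9/2)*1))*(-33) = (29*(9/2))*(-33) = (261/2)*(-33) = -8613/2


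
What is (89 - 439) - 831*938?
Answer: -779828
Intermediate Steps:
(89 - 439) - 831*938 = -350 - 779478 = -779828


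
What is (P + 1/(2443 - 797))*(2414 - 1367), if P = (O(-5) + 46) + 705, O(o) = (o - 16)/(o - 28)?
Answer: 14248768533/18106 ≈ 7.8696e+5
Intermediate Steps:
O(o) = (-16 + o)/(-28 + o)
P = 8268/11 (P = ((-16 - 5)/(-28 - 5) + 46) + 705 = (-21/(-33) + 46) + 705 = (-1/33*(-21) + 46) + 705 = (7/11 + 46) + 705 = 513/11 + 705 = 8268/11 ≈ 751.64)
(P + 1/(2443 - 797))*(2414 - 1367) = (8268/11 + 1/(2443 - 797))*(2414 - 1367) = (8268/11 + 1/1646)*1047 = (13609139/18106)*1047 = 14248768533/18106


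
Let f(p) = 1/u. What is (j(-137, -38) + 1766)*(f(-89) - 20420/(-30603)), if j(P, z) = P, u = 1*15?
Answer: 60979443/51005 ≈ 1195.6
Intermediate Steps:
u = 15
f(p) = 1/15
(j(-137, -38) + 1766)*(f(-89) - 20420/(-30603)) = (-137 + 1766)*(1/15 - 20420/(-30603)) = 1629*(1/15 - 20420*(-1/30603)) = 1629*(1/15 + 20420/30603) = 1629*(112301/153015) = 60979443/51005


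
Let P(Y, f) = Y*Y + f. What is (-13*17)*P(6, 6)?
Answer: -9282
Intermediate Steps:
P(Y, f) = f + Y² (P(Y, f) = Y² + f = f + Y²)
(-13*17)*P(6, 6) = (-13*17)*(6 + 6²) = -221*(6 + 36) = -221*42 = -9282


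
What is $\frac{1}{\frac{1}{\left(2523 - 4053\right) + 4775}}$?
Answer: $3245$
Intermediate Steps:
$\frac{1}{\frac{1}{\left(2523 - 4053\right) + 4775}} = \frac{1}{\frac{1}{-1530 + 4775}} = \frac{1}{\frac{1}{3245}} = 3245$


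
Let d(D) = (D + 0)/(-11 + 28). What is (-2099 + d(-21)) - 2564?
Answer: -79292/17 ≈ -4664.2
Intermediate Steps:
d(D) = D/17
(-2099 + d(-21)) - 2564 = (-2099 + (1/17)*(-21)) - 2564 = (-2099 - 21/17) - 2564 = -35704/17 - 2564 = -79292/17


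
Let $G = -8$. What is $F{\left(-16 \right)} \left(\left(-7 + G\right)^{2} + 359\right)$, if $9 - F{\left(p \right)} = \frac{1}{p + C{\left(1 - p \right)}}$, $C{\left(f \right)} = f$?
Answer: $4672$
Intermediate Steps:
$F{\left(p \right)} = 8$ ($F{\left(p \right)} = 9 - \frac{1}{p - \left(-1 + p\right)} = 9 - 1^{-1} = 9 - 1 = 8$)
$F{\left(-16 \right)} \left(\left(-7 + G\right)^{2} + 359\right) = 8 \left(\left(-7 - 8\right)^{2} + 359\right) = 8 \left(\left(-15\right)^{2} + 359\right) = 8 \left(225 + 359\right) = 8 \cdot 584 = 4672$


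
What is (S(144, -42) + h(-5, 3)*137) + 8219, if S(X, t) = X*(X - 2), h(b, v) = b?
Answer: 27982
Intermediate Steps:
S(X, t) = X*(-2 + X)
(S(144, -42) + h(-5, 3)*137) + 8219 = (144*(-2 + 144) - 5*137) + 8219 = (144*142 - 685) + 8219 = (20448 - 685) + 8219 = 19763 + 8219 = 27982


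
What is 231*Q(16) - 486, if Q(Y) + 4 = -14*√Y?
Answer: -14346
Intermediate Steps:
Q(Y) = -4 - 14*√Y
231*Q(16) - 486 = 231*(-4 - 14*√16) - 486 = 231*(-4 - 14*4) - 486 = 231*(-4 - 56) - 486 = 231*(-60) - 486 = -13860 - 486 = -14346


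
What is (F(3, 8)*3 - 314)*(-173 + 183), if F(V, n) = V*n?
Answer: -2420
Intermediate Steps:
(F(3, 8)*3 - 314)*(-173 + 183) = ((3*8)*3 - 314)*(-173 + 183) = (24*3 - 314)*10 = (72 - 314)*10 = -242*10 = -2420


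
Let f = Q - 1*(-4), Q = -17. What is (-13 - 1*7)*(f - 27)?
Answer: 800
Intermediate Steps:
f = -13 (f = -17 - 1*(-4) = -17 + 4 = -13)
(-13 - 1*7)*(f - 27) = (-13 - 1*7)*(-13 - 27) = (-13 - 7)*(-40) = -20*(-40) = 800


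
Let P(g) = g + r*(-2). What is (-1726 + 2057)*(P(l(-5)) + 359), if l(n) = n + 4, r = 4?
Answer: 115850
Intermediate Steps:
l(n) = 4 + n
P(g) = -8 + g (P(g) = g + 4*(-2) = g - 8 = -8 + g)
(-1726 + 2057)*(P(l(-5)) + 359) = (-1726 + 2057)*((-8 + (4 - 5)) + 359) = 331*((-8 - 1) + 359) = 331*(-9 + 359) = 331*350 = 115850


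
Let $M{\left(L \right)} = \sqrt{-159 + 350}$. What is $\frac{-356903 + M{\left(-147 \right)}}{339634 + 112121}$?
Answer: $- \frac{356903}{451755} + \frac{\sqrt{191}}{451755} \approx -0.79001$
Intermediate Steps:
$M{\left(L \right)} = \sqrt{191}$
$\frac{-356903 + M{\left(-147 \right)}}{339634 + 112121} = \frac{-356903 + \sqrt{191}}{339634 + 112121} = \frac{-356903 + \sqrt{191}}{451755} = \left(-356903 + \sqrt{191}\right) \frac{1}{451755} = - \frac{356903}{451755} + \frac{\sqrt{191}}{451755}$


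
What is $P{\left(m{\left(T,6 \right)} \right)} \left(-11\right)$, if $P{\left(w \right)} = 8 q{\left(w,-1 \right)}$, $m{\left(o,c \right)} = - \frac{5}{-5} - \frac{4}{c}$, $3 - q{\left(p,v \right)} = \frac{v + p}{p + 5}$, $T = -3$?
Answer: $-275$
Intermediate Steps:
$q{\left(p,v \right)} = 3 - \frac{p + v}{5 + p}$ ($q{\left(p,v \right)} = 3 - \frac{v + p}{p + 5} = 3 - \frac{p + v}{5 + p}$)
$m{\left(o,c \right)} = 1 - \frac{4}{c}$ ($m{\left(o,c \right)} = \left(-5\right) \left(- \frac{1}{5}\right) - \frac{4}{c} = 1 - \frac{4}{c}$)
$P{\left(w \right)} = \frac{8 \left(16 + 2 w\right)}{5 + w}$ ($P{\left(w \right)} = 8 \frac{15 - -1 + 2 w}{5 + w} = 8 \frac{15 + 1 + 2 w}{5 + w} = 8 \frac{16 + 2 w}{5 + w} = \frac{8 \left(16 + 2 w\right)}{5 + w}$)
$P{\left(m{\left(T,6 \right)} \right)} \left(-11\right) = \frac{16 \left(8 + \frac{-4 + 6}{6}\right)}{5 + \frac{-4 + 6}{6}} \left(-11\right) = \frac{16 \left(8 + \frac{1}{6} \cdot 2\right)}{5 + \frac{1}{6} \cdot 2} \left(-11\right) = \frac{16 \left(8 + \frac{1}{3}\right)}{5 + \frac{1}{3}} \left(-11\right) = 16 \frac{1}{\frac{16}{3}} \cdot \frac{25}{3} \left(-11\right) = 16 \cdot \frac{3}{16} \cdot \frac{25}{3} \left(-11\right) = 25 \left(-11\right) = -275$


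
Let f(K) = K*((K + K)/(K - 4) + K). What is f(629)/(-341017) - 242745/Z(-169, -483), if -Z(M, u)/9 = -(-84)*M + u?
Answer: -28169991480434/9385853518125 ≈ -3.0013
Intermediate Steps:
Z(M, u) = -756*M - 9*u (Z(M, u) = -9*(-(-84)*M + u) = -9*(84*M + u) = -9*(u + 84*M) = -756*M - 9*u)
f(K) = K*(K + 2*K/(-4 + K)) (f(K) = K*((2*K)/(-4 + K) + K) = K*(2*K/(-4 + K) + K) = K*(K + 2*K/(-4 + K)))
f(629)/(-341017) - 242745/Z(-169, -483) = (629²*(-2 + 629)/(-4 + 629))/(-341017) - 242745/(-756*(-169) - 9*(-483)) = (395641*627/625)*(-1/341017) - 242745/(127764 + 4347) = (395641*(1/625)*627)*(-1/341017) - 242745/132111 = (248066907/625)*(-1/341017) - 242745*1/132111 = -248066907/213135625 - 80915/44037 = -28169991480434/9385853518125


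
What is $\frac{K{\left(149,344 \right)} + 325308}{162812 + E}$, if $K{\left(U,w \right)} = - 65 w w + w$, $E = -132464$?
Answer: $- \frac{613849}{2529} \approx -242.72$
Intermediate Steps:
$K{\left(U,w \right)} = w - 65 w^{2}$ ($K{\left(U,w \right)} = - 65 w^{2} + w = w - 65 w^{2}$)
$\frac{K{\left(149,344 \right)} + 325308}{162812 + E} = \frac{344 \left(1 - 22360\right) + 325308}{162812 - 132464} = \frac{344 \left(1 - 22360\right) + 325308}{30348} = \left(344 \left(-22359\right) + 325308\right) \frac{1}{30348} = \left(-7691496 + 325308\right) \frac{1}{30348} = \left(-7366188\right) \frac{1}{30348} = - \frac{613849}{2529}$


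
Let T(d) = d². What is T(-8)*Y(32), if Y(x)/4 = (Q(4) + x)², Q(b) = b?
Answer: 331776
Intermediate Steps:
Y(x) = 4*(4 + x)²
T(-8)*Y(32) = (-8)²*(4*(4 + 32)²) = 64*(4*36²) = 64*(4*1296) = 64*5184 = 331776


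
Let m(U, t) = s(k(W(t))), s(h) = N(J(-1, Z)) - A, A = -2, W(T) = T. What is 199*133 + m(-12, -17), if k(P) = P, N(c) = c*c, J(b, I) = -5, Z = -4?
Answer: 26494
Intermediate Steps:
N(c) = c²
s(h) = 27 (s(h) = (-5)² - 1*(-2) = 25 + 2 = 27)
m(U, t) = 27
199*133 + m(-12, -17) = 199*133 + 27 = 26467 + 27 = 26494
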